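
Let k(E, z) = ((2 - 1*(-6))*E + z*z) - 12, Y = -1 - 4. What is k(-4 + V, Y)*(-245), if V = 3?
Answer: -1225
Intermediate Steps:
Y = -5
k(E, z) = -12 + z**2 + 8*E (k(E, z) = ((2 + 6)*E + z**2) - 12 = (8*E + z**2) - 12 = (z**2 + 8*E) - 12 = -12 + z**2 + 8*E)
k(-4 + V, Y)*(-245) = (-12 + (-5)**2 + 8*(-4 + 3))*(-245) = (-12 + 25 + 8*(-1))*(-245) = (-12 + 25 - 8)*(-245) = 5*(-245) = -1225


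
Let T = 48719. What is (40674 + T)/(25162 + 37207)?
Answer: 89393/62369 ≈ 1.4333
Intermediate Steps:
(40674 + T)/(25162 + 37207) = (40674 + 48719)/(25162 + 37207) = 89393/62369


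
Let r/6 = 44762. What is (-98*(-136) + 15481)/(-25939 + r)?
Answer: 28809/242633 ≈ 0.11873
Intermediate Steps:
r = 268572 (r = 6*44762 = 268572)
(-98*(-136) + 15481)/(-25939 + r) = (-98*(-136) + 15481)/(-25939 + 268572) = (13328 + 15481)/242633 = 28809*(1/242633) = 28809/242633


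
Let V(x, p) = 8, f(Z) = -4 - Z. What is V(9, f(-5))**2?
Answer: 64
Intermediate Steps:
V(9, f(-5))**2 = 8**2 = 64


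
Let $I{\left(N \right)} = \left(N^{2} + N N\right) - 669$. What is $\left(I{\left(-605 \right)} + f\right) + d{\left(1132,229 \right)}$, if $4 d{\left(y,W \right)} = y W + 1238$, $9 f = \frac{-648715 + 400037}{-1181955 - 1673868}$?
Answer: $\frac{40943806336321}{51404814} \approx 7.965 \cdot 10^{5}$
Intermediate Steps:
$I{\left(N \right)} = -669 + 2 N^{2}$ ($I{\left(N \right)} = \left(N^{2} + N^{2}\right) - 669 = 2 N^{2} - 669 = -669 + 2 N^{2}$)
$f = \frac{248678}{25702407}$ ($f = \frac{\left(-648715 + 400037\right) \frac{1}{-1181955 - 1673868}}{9} = \frac{\left(-248678\right) \frac{1}{-2855823}}{9} = \frac{\left(-248678\right) \left(- \frac{1}{2855823}\right)}{9} = \frac{1}{9} \cdot \frac{248678}{2855823} = \frac{248678}{25702407} \approx 0.0096753$)
$d{\left(y,W \right)} = \frac{619}{2} + \frac{W y}{4}$ ($d{\left(y,W \right)} = \frac{y W + 1238}{4} = \frac{W y + 1238}{4} = \frac{1238 + W y}{4} = \frac{619}{2} + \frac{W y}{4}$)
$\left(I{\left(-605 \right)} + f\right) + d{\left(1132,229 \right)} = \left(\left(-669 + 2 \left(-605\right)^{2}\right) + \frac{248678}{25702407}\right) + \left(\frac{619}{2} + \frac{1}{4} \cdot 229 \cdot 1132\right) = \left(\left(-669 + 2 \cdot 366025\right) + \frac{248678}{25702407}\right) + \left(\frac{619}{2} + 64807\right) = \left(\left(-669 + 732050\right) + \frac{248678}{25702407}\right) + \frac{130233}{2} = \left(731381 + \frac{248678}{25702407}\right) + \frac{130233}{2} = \frac{18798252382745}{25702407} + \frac{130233}{2} = \frac{40943806336321}{51404814}$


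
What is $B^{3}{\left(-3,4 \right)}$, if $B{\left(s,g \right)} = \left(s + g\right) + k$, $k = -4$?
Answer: $-27$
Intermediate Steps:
$B{\left(s,g \right)} = -4 + g + s$ ($B{\left(s,g \right)} = \left(s + g\right) - 4 = \left(g + s\right) - 4 = -4 + g + s$)
$B^{3}{\left(-3,4 \right)} = \left(-4 + 4 - 3\right)^{3} = \left(-3\right)^{3} = -27$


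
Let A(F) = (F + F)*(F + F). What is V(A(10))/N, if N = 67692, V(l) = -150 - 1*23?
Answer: -173/67692 ≈ -0.0025557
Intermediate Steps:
A(F) = 4*F**2 (A(F) = (2*F)*(2*F) = 4*F**2)
V(l) = -173 (V(l) = -150 - 23 = -173)
V(A(10))/N = -173/67692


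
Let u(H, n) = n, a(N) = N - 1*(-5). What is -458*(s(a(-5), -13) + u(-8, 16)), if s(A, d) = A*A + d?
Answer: -1374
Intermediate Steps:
a(N) = 5 + N (a(N) = N + 5 = 5 + N)
s(A, d) = d + A² (s(A, d) = A² + d = d + A²)
-458*(s(a(-5), -13) + u(-8, 16)) = -458*((-13 + (5 - 5)²) + 16) = -458*((-13 + 0²) + 16) = -458*((-13 + 0) + 16) = -458*(-13 + 16) = -458*3 = -1374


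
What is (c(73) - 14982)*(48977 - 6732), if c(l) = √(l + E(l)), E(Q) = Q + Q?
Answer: -632914590 + 42245*√219 ≈ -6.3229e+8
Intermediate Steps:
E(Q) = 2*Q
c(l) = √3*√l (c(l) = √(l + 2*l) = √(3*l) = √3*√l)
(c(73) - 14982)*(48977 - 6732) = (√3*√73 - 14982)*(48977 - 6732) = (√219 - 14982)*42245 = (-14982 + √219)*42245 = -632914590 + 42245*√219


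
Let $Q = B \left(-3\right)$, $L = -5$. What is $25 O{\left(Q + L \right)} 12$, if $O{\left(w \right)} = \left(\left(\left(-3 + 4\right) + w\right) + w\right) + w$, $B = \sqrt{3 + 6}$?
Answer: $-12300$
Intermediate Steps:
$B = 3$ ($B = \sqrt{9} = 3$)
$Q = -9$ ($Q = 3 \left(-3\right) = -9$)
$O{\left(w \right)} = 1 + 3 w$ ($O{\left(w \right)} = \left(\left(1 + w\right) + w\right) + w = \left(1 + 2 w\right) + w = 1 + 3 w$)
$25 O{\left(Q + L \right)} 12 = 25 \left(1 + 3 \left(-9 - 5\right)\right) 12 = 25 \left(1 + 3 \left(-14\right)\right) 12 = 25 \left(1 - 42\right) 12 = 25 \left(-41\right) 12 = \left(-1025\right) 12 = -12300$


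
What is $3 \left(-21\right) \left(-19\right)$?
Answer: $1197$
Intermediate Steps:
$3 \left(-21\right) \left(-19\right) = \left(-63\right) \left(-19\right) = 1197$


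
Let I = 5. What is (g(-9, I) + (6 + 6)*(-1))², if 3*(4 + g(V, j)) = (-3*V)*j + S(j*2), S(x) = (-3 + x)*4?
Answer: 13225/9 ≈ 1469.4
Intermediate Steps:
S(x) = -12 + 4*x
g(V, j) = -8 + 8*j/3 - V*j (g(V, j) = -4 + ((-3*V)*j + (-12 + 4*(j*2)))/3 = -4 + (-3*V*j + (-12 + 4*(2*j)))/3 = -4 + (-3*V*j + (-12 + 8*j))/3 = -4 + (-12 + 8*j - 3*V*j)/3 = -4 + (-4 + 8*j/3 - V*j) = -8 + 8*j/3 - V*j)
(g(-9, I) + (6 + 6)*(-1))² = ((-8 + (8/3)*5 - 1*(-9)*5) + (6 + 6)*(-1))² = ((-8 + 40/3 + 45) + 12*(-1))² = (151/3 - 12)² = (115/3)² = 13225/9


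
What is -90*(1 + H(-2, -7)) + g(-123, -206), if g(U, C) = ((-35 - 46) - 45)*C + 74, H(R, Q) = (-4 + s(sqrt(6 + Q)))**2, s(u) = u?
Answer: 24590 + 720*I ≈ 24590.0 + 720.0*I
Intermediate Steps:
H(R, Q) = (-4 + sqrt(6 + Q))**2
g(U, C) = 74 - 126*C (g(U, C) = (-81 - 45)*C + 74 = -126*C + 74 = 74 - 126*C)
-90*(1 + H(-2, -7)) + g(-123, -206) = -90*(1 + (-4 + sqrt(6 - 7))**2) + (74 - 126*(-206)) = -90*(1 + (-4 + sqrt(-1))**2) + (74 + 25956) = -90*(1 + (-4 + I)**2) + 26030 = (-90 - 90*(-4 + I)**2) + 26030 = 25940 - 90*(-4 + I)**2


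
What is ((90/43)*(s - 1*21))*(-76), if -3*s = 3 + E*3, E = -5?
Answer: 116280/43 ≈ 2704.2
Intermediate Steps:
s = 4 (s = -(3 - 5*3)/3 = -(3 - 15)/3 = -⅓*(-12) = 4)
((90/43)*(s - 1*21))*(-76) = ((90/43)*(4 - 1*21))*(-76) = ((90*(1/43))*(4 - 21))*(-76) = ((90/43)*(-17))*(-76) = -1530/43*(-76) = 116280/43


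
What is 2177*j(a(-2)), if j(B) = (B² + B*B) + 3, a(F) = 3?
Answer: 45717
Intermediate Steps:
j(B) = 3 + 2*B² (j(B) = (B² + B²) + 3 = 2*B² + 3 = 3 + 2*B²)
2177*j(a(-2)) = 2177*(3 + 2*3²) = 2177*(3 + 2*9) = 2177*(3 + 18) = 2177*21 = 45717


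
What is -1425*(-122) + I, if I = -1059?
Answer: 172791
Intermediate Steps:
-1425*(-122) + I = -1425*(-122) - 1059 = 173850 - 1059 = 172791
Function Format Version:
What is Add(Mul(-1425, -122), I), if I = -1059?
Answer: 172791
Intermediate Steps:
Add(Mul(-1425, -122), I) = Add(Mul(-1425, -122), -1059) = Add(173850, -1059) = 172791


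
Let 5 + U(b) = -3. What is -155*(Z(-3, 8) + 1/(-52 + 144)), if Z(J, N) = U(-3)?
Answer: 113925/92 ≈ 1238.3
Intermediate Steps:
U(b) = -8 (U(b) = -5 - 3 = -8)
Z(J, N) = -8
-155*(Z(-3, 8) + 1/(-52 + 144)) = -155*(-8 + 1/(-52 + 144)) = -155*(-8 + 1/92) = -155*(-735/92) = 113925/92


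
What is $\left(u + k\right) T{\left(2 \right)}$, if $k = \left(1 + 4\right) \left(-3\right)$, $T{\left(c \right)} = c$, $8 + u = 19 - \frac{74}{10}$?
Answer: $- \frac{114}{5} \approx -22.8$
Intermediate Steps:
$u = \frac{18}{5}$ ($u = -8 + \left(19 - \frac{74}{10}\right) = -8 + \left(19 - \frac{37}{5}\right) = -8 + \frac{58}{5} = \frac{18}{5} \approx 3.6$)
$k = -15$ ($k = 5 \left(-3\right) = -15$)
$\left(u + k\right) T{\left(2 \right)} = \left(\frac{18}{5} - 15\right) 2 = \left(- \frac{57}{5}\right) 2 = - \frac{114}{5}$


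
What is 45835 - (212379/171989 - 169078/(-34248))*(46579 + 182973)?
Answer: -1009368580768981/736284909 ≈ -1.3709e+6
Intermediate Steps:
45835 - (212379/171989 - 169078/(-34248))*(46579 + 182973) = 45835 - (212379*(1/171989) - 169078*(-1/34248))*229552 = 45835 - (212379/171989 + 84539/17124)*229552 = 45835 - 18176556067*229552/2945139636 = 45835 - 1*1043116199572996/736284909 = 45835 - 1043116199572996/736284909 = -1009368580768981/736284909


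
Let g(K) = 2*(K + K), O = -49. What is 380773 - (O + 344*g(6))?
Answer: 372566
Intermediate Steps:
g(K) = 4*K (g(K) = 2*(2*K) = 4*K)
380773 - (O + 344*g(6)) = 380773 - (-49 + 344*(4*6)) = 380773 - (-49 + 344*24) = 380773 - (-49 + 8256) = 380773 - 1*8207 = 380773 - 8207 = 372566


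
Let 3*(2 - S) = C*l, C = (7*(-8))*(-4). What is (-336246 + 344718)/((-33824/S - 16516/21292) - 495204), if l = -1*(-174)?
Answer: -292901481720/17120567738819 ≈ -0.017108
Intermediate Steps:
l = 174
C = 224 (C = -56*(-4) = 224)
S = -12990 (S = 2 - 224*174/3 = 2 - ⅓*38976 = 2 - 12992 = -12990)
(-336246 + 344718)/((-33824/S - 16516/21292) - 495204) = (-336246 + 344718)/((-33824/(-12990) - 16516/21292) - 495204) = 8472/((-33824*(-1/12990) - 16516*1/21292) - 495204) = 8472/((16912/6495 - 4129/5323) - 495204) = 8472/(63204721/34572885 - 495204) = 8472/(-17120567738819/34572885) = 8472*(-34572885/17120567738819) = -292901481720/17120567738819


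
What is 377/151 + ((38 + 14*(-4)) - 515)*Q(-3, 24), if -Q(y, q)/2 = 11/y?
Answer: -1769495/453 ≈ -3906.2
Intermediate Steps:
Q(y, q) = -22/y
377/151 + ((38 + 14*(-4)) - 515)*Q(-3, 24) = 377/151 + ((38 + 14*(-4)) - 515)*(-22/(-3)) = 377*(1/151) + ((38 - 56) - 515)*(-22*(-⅓)) = 377/151 + (-18 - 515)*(22/3) = 377/151 - 533*22/3 = 377/151 - 11726/3 = -1769495/453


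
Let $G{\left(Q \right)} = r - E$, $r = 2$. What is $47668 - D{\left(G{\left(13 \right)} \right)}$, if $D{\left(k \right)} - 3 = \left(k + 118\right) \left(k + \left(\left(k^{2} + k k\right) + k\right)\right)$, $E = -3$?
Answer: $40285$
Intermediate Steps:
$G{\left(Q \right)} = 5$ ($G{\left(Q \right)} = 2 - -3 = 2 + 3 = 5$)
$D{\left(k \right)} = 3 + \left(118 + k\right) \left(2 k + 2 k^{2}\right)$ ($D{\left(k \right)} = 3 + \left(k + 118\right) \left(k + \left(\left(k^{2} + k k\right) + k\right)\right) = 3 + \left(118 + k\right) \left(k + \left(\left(k^{2} + k^{2}\right) + k\right)\right) = 3 + \left(118 + k\right) \left(k + \left(2 k^{2} + k\right)\right) = 3 + \left(118 + k\right) \left(k + \left(k + 2 k^{2}\right)\right) = 3 + \left(118 + k\right) \left(2 k + 2 k^{2}\right)$)
$47668 - D{\left(G{\left(13 \right)} \right)} = 47668 - \left(3 + 2 \cdot 5^{3} + 236 \cdot 5 + 238 \cdot 5^{2}\right) = 47668 - \left(3 + 2 \cdot 125 + 1180 + 238 \cdot 25\right) = 47668 - \left(3 + 250 + 1180 + 5950\right) = 47668 - 7383 = 40285$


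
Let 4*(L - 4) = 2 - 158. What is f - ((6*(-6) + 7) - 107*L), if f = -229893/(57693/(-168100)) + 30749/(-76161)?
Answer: 975637713771325/1464652191 ≈ 6.6612e+5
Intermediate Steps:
L = -35 (L = 4 + (2 - 158)/4 = 4 + (¼)*(-156) = 4 - 39 = -35)
f = 981080361313081/1464652191 (f = -229893/(57693*(-1/168100)) + 30749*(-1/76161) = -229893/(-57693/168100) - 30749/76161 = -229893*(-168100/57693) - 30749/76161 = 12881671100/19231 - 30749/76161 = 981080361313081/1464652191 ≈ 6.6984e+5)
f - ((6*(-6) + 7) - 107*L) = 981080361313081/1464652191 - ((6*(-6) + 7) - 107*(-35)) = 981080361313081/1464652191 - ((-36 + 7) + 3745) = 981080361313081/1464652191 - (-29 + 3745) = 981080361313081/1464652191 - 1*3716 = 981080361313081/1464652191 - 3716 = 975637713771325/1464652191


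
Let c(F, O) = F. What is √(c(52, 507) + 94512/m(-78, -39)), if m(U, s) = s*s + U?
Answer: 2*√6796049/481 ≈ 10.840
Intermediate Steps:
m(U, s) = U + s² (m(U, s) = s² + U = U + s²)
√(c(52, 507) + 94512/m(-78, -39)) = √(52 + 94512/(-78 + (-39)²)) = √(52 + 94512/(-78 + 1521)) = √(52 + 94512/1443) = √(52 + 94512*(1/1443)) = √(52 + 31504/481) = √(56516/481) = 2*√6796049/481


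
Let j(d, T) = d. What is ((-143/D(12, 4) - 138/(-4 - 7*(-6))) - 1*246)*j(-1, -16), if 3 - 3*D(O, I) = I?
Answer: -3408/19 ≈ -179.37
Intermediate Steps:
D(O, I) = 1 - I/3
((-143/D(12, 4) - 138/(-4 - 7*(-6))) - 1*246)*j(-1, -16) = ((-143/(1 - 1/3*4) - 138/(-4 - 7*(-6))) - 1*246)*(-1) = ((-143/(1 - 4/3) - 138/(-4 + 42)) - 246)*(-1) = ((-143/(-1/3) - 138/38) - 246)*(-1) = ((-143*(-3) - 138*1/38) - 246)*(-1) = ((429 - 69/19) - 246)*(-1) = (8082/19 - 246)*(-1) = (3408/19)*(-1) = -3408/19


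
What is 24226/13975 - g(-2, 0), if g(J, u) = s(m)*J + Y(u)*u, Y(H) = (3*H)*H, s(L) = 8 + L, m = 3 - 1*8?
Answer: 108076/13975 ≈ 7.7335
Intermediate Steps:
m = -5 (m = 3 - 8 = -5)
Y(H) = 3*H²
g(J, u) = 3*J + 3*u³ (g(J, u) = (8 - 5)*J + (3*u²)*u = 3*J + 3*u³)
24226/13975 - g(-2, 0) = 24226/13975 - (3*(-2) + 3*0³) = 24226*(1/13975) - (-6 + 3*0) = 24226/13975 - (-6 + 0) = 24226/13975 - 1*(-6) = 24226/13975 + 6 = 108076/13975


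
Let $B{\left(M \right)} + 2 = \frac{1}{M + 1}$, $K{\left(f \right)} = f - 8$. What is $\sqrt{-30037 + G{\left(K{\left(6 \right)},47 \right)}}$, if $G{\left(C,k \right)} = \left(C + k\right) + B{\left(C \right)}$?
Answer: $i \sqrt{29995} \approx 173.19 i$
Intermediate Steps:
$K{\left(f \right)} = -8 + f$ ($K{\left(f \right)} = f - 8 = -8 + f$)
$B{\left(M \right)} = -2 + \frac{1}{1 + M}$ ($B{\left(M \right)} = -2 + \frac{1}{M + 1} = -2 + \frac{1}{1 + M}$)
$G{\left(C,k \right)} = C + k + \frac{-1 - 2 C}{1 + C}$ ($G{\left(C,k \right)} = \left(C + k\right) + \frac{-1 - 2 C}{1 + C} = C + k + \frac{-1 - 2 C}{1 + C}$)
$\sqrt{-30037 + G{\left(K{\left(6 \right)},47 \right)}} = \sqrt{-30037 + \frac{-1 - 2 \left(-8 + 6\right) + \left(1 + \left(-8 + 6\right)\right) \left(\left(-8 + 6\right) + 47\right)}{1 + \left(-8 + 6\right)}} = \sqrt{-30037 + \frac{-1 - -4 + \left(1 - 2\right) \left(-2 + 47\right)}{1 - 2}} = \sqrt{-30037 + \frac{-1 + 4 - 45}{-1}} = \sqrt{-30037 - \left(-1 + 4 - 45\right)} = \sqrt{-30037 - -42} = \sqrt{-30037 + 42} = \sqrt{-29995} = i \sqrt{29995}$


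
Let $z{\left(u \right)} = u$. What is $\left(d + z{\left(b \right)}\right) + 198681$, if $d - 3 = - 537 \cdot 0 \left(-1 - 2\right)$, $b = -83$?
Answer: $198601$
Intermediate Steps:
$d = 3$ ($d = 3 - 537 \cdot 0 \left(-1 - 2\right) = 3 - 537 \cdot 0 \left(-3\right) = 3 - 0 = 3 + 0 = 3$)
$\left(d + z{\left(b \right)}\right) + 198681 = \left(3 - 83\right) + 198681 = -80 + 198681 = 198601$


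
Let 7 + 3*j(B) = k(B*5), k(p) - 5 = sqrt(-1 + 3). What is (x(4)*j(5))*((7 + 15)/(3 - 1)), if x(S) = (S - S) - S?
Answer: 88/3 - 44*sqrt(2)/3 ≈ 8.5915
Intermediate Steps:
x(S) = -S (x(S) = 0 - S = -S)
k(p) = 5 + sqrt(2) (k(p) = 5 + sqrt(-1 + 3) = 5 + sqrt(2))
j(B) = -2/3 + sqrt(2)/3 (j(B) = -7/3 + (5 + sqrt(2))/3 = -7/3 + (5/3 + sqrt(2)/3) = -2/3 + sqrt(2)/3)
(x(4)*j(5))*((7 + 15)/(3 - 1)) = ((-1*4)*(-2/3 + sqrt(2)/3))*((7 + 15)/(3 - 1)) = (-4*(-2/3 + sqrt(2)/3))*(22/2) = (8/3 - 4*sqrt(2)/3)*(22*(1/2)) = (8/3 - 4*sqrt(2)/3)*11 = 88/3 - 44*sqrt(2)/3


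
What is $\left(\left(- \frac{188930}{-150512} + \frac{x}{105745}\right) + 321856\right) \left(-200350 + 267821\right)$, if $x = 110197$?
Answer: $\frac{172815554444478995367}{7957945720} \approx 2.1716 \cdot 10^{10}$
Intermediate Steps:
$\left(\left(- \frac{188930}{-150512} + \frac{x}{105745}\right) + 321856\right) \left(-200350 + 267821\right) = \left(\left(- \frac{188930}{-150512} + \frac{110197}{105745}\right) + 321856\right) \left(-200350 + 267821\right) = \left(\left(\left(-188930\right) \left(- \frac{1}{150512}\right) + 110197 \cdot \frac{1}{105745}\right) + 321856\right) 67471 = \left(\left(\frac{94465}{75256} + \frac{110197}{105745}\right) + 321856\right) 67471 = \left(\frac{18282186857}{7957945720} + 321856\right) 67471 = \frac{2561330859843177}{7957945720} \cdot 67471 = \frac{172815554444478995367}{7957945720}$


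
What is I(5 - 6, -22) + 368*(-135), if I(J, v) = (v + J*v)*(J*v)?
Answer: -49680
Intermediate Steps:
I(J, v) = J*v*(v + J*v)
I(5 - 6, -22) + 368*(-135) = (5 - 6)*(-22)**2*(1 + (5 - 6)) + 368*(-135) = -1*484*(1 - 1) - 49680 = -1*484*0 - 49680 = 0 - 49680 = -49680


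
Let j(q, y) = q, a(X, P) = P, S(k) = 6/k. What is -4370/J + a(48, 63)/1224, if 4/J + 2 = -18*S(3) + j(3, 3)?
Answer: 5200307/136 ≈ 38238.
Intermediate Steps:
J = -4/35 (J = 4/(-2 + (-108/3 + 3)) = 4/(-2 + (-18*2 + 3)) = 4/(-2 + (-36 + 3)) = 4/(-2 - 33) = 4/(-35) = 4*(-1/35) = -4/35 ≈ -0.11429)
-4370/J + a(48, 63)/1224 = -4370/(-4/35) + 63/1224 = -4370*(-35/4) + 63*(1/1224) = 76475/2 + 7/136 = 5200307/136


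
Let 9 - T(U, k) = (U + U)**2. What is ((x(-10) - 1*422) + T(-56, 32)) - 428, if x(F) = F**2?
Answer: -13285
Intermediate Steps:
T(U, k) = 9 - 4*U**2 (T(U, k) = 9 - (U + U)**2 = 9 - (2*U)**2 = 9 - 4*U**2)
((x(-10) - 1*422) + T(-56, 32)) - 428 = (((-10)**2 - 1*422) + (9 - 4*(-56)**2)) - 428 = ((100 - 422) + (9 - 4*3136)) - 428 = (-322 + (9 - 12544)) - 428 = (-322 - 12535) - 428 = -12857 - 428 = -13285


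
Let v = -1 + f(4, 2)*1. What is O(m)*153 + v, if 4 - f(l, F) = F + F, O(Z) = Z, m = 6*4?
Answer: 3671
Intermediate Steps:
m = 24
f(l, F) = 4 - 2*F (f(l, F) = 4 - (F + F) = 4 - 2*F)
v = -1 (v = -1 + (4 - 2*2)*1 = -1 + (4 - 4)*1 = -1 + 0*1 = -1 + 0 = -1)
O(m)*153 + v = 24*153 - 1 = 3672 - 1 = 3671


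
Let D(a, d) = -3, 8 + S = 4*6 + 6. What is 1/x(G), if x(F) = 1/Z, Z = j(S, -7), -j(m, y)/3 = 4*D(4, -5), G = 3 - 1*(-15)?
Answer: 36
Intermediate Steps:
S = 22 (S = -8 + (4*6 + 6) = -8 + (24 + 6) = -8 + 30 = 22)
G = 18 (G = 3 + 15 = 18)
j(m, y) = 36 (j(m, y) = -12*(-3) = -3*(-12) = 36)
Z = 36
x(F) = 1/36
1/x(G) = 1/(1/36) = 36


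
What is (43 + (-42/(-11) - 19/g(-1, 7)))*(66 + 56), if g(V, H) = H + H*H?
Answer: 1746491/308 ≈ 5670.4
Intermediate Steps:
g(V, H) = H + H²
(43 + (-42/(-11) - 19/g(-1, 7)))*(66 + 56) = (43 + (-42/(-11) - 19*1/(7*(1 + 7))))*(66 + 56) = (43 + (-42*(-1/11) - 19/(7*8)))*122 = (43 + (42/11 - 19/56))*122 = (43 + 2143/616)*122 = (28631/616)*122 = 1746491/308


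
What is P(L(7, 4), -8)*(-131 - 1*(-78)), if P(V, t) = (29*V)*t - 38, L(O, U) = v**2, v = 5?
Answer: 309414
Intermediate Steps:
L(O, U) = 25 (L(O, U) = 5**2 = 25)
P(V, t) = -38 + 29*V*t (P(V, t) = 29*V*t - 38 = -38 + 29*V*t)
P(L(7, 4), -8)*(-131 - 1*(-78)) = (-38 + 29*25*(-8))*(-131 - 1*(-78)) = (-38 - 5800)*(-131 + 78) = -5838*(-53) = 309414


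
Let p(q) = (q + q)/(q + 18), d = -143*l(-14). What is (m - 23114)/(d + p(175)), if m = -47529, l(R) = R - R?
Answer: -13634099/350 ≈ -38955.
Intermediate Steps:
l(R) = 0
d = 0 (d = -143*0 = 0)
p(q) = 2*q/(18 + q) (p(q) = (2*q)/(18 + q) = 2*q/(18 + q))
(m - 23114)/(d + p(175)) = (-47529 - 23114)/(0 + 2*175/(18 + 175)) = -70643/(0 + 2*175/193) = -70643/(0 + 2*175*(1/193)) = -70643/(0 + 350/193) = -70643/350/193 = -70643*193/350 = -13634099/350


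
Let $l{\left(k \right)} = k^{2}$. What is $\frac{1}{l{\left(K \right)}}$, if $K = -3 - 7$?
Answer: $\frac{1}{100} \approx 0.01$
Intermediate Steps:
$K = -10$ ($K = -3 - 7 = -10$)
$\frac{1}{l{\left(K \right)}} = \frac{1}{\left(-10\right)^{2}} = \frac{1}{100}$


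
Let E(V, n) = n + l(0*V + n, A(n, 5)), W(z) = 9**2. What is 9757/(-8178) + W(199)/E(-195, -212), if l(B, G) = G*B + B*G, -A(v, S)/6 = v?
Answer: -2632477099/2206179060 ≈ -1.1932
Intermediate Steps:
A(v, S) = -6*v
l(B, G) = 2*B*G (l(B, G) = B*G + B*G = 2*B*G)
W(z) = 81
E(V, n) = n - 12*n**2 (E(V, n) = n + 2*(0*V + n)*(-6*n) = n + 2*(0 + n)*(-6*n) = n + 2*n*(-6*n) = n - 12*n**2)
9757/(-8178) + W(199)/E(-195, -212) = 9757/(-8178) + 81/((-212*(1 - 12*(-212)))) = 9757*(-1/8178) + 81/((-212*(1 + 2544))) = -9757/8178 + 81/((-212*2545)) = -9757/8178 + 81/(-539540) = -9757/8178 + 81*(-1/539540) = -9757/8178 - 81/539540 = -2632477099/2206179060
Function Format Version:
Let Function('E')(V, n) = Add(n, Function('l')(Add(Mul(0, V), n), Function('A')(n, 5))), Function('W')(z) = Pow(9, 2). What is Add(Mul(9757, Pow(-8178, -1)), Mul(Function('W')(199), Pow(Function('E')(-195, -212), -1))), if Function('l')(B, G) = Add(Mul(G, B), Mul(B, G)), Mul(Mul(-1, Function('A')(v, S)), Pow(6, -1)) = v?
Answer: Rational(-2632477099, 2206179060) ≈ -1.1932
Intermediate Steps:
Function('A')(v, S) = Mul(-6, v)
Function('l')(B, G) = Mul(2, B, G) (Function('l')(B, G) = Add(Mul(B, G), Mul(B, G)) = Mul(2, B, G))
Function('W')(z) = 81
Function('E')(V, n) = Add(n, Mul(-12, Pow(n, 2))) (Function('E')(V, n) = Add(n, Mul(2, Add(Mul(0, V), n), Mul(-6, n))) = Add(n, Mul(2, Add(0, n), Mul(-6, n))) = Add(n, Mul(2, n, Mul(-6, n))) = Add(n, Mul(-12, Pow(n, 2))))
Add(Mul(9757, Pow(-8178, -1)), Mul(Function('W')(199), Pow(Function('E')(-195, -212), -1))) = Add(Mul(9757, Pow(-8178, -1)), Mul(81, Pow(Mul(-212, Add(1, Mul(-12, -212))), -1))) = Add(Mul(9757, Rational(-1, 8178)), Mul(81, Pow(Mul(-212, Add(1, 2544)), -1))) = Add(Rational(-9757, 8178), Mul(81, Pow(Mul(-212, 2545), -1))) = Add(Rational(-9757, 8178), Mul(81, Pow(-539540, -1))) = Add(Rational(-9757, 8178), Mul(81, Rational(-1, 539540))) = Add(Rational(-9757, 8178), Rational(-81, 539540)) = Rational(-2632477099, 2206179060)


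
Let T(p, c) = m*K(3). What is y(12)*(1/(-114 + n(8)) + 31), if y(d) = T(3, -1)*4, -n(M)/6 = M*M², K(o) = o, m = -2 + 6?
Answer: 790120/531 ≈ 1488.0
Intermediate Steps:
m = 4
n(M) = -6*M³ (n(M) = -6*M*M² = -6*M³)
T(p, c) = 12 (T(p, c) = 4*3 = 12)
y(d) = 48 (y(d) = 12*4 = 48)
y(12)*(1/(-114 + n(8)) + 31) = 48*(1/(-114 - 6*8³) + 31) = 48*(1/(-114 - 6*512) + 31) = 48*(1/(-114 - 3072) + 31) = 48*(1/(-3186) + 31) = 48*(-1/3186 + 31) = 48*(98765/3186) = 790120/531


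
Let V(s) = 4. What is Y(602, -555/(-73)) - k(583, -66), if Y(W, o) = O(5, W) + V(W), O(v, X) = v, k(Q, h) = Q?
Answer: -574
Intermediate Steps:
Y(W, o) = 9 (Y(W, o) = 5 + 4 = 9)
Y(602, -555/(-73)) - k(583, -66) = 9 - 1*583 = 9 - 583 = -574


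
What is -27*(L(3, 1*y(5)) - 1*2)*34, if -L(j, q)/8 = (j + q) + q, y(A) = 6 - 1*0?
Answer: 111996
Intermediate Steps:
y(A) = 6 (y(A) = 6 + 0 = 6)
L(j, q) = -16*q - 8*j (L(j, q) = -8*((j + q) + q) = -8*(j + 2*q) = -16*q - 8*j)
-27*(L(3, 1*y(5)) - 1*2)*34 = -27*((-16*6 - 8*3) - 1*2)*34 = -27*((-16*6 - 24) - 2)*34 = -27*((-96 - 24) - 2)*34 = -27*(-120 - 2)*34 = -27*(-122)*34 = 3294*34 = 111996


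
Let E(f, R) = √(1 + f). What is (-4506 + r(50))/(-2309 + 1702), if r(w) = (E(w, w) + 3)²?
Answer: 4446/607 - 6*√51/607 ≈ 7.2540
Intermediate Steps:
r(w) = (3 + √(1 + w))² (r(w) = (√(1 + w) + 3)² = (3 + √(1 + w))²)
(-4506 + r(50))/(-2309 + 1702) = (-4506 + (3 + √(1 + 50))²)/(-2309 + 1702) = (-4506 + (3 + √51)²)/(-607) = (-4506 + (3 + √51)²)*(-1/607) = 4506/607 - (3 + √51)²/607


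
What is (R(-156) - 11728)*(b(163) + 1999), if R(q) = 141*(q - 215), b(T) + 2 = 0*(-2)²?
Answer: -127885883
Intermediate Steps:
b(T) = -2 (b(T) = -2 + 0*(-2)² = -2 + 0*4 = -2 + 0 = -2)
R(q) = -30315 + 141*q (R(q) = 141*(-215 + q) = -30315 + 141*q)
(R(-156) - 11728)*(b(163) + 1999) = ((-30315 + 141*(-156)) - 11728)*(-2 + 1999) = ((-30315 - 21996) - 11728)*1997 = (-52311 - 11728)*1997 = -64039*1997 = -127885883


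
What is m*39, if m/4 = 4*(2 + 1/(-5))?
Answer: 5616/5 ≈ 1123.2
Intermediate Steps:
m = 144/5 (m = 4*(4*(2 + 1/(-5))) = 4*(4*(2 - 1/5)) = 4*(4*(9/5)) = 4*(36/5) = 144/5 ≈ 28.800)
m*39 = (144/5)*39 = 5616/5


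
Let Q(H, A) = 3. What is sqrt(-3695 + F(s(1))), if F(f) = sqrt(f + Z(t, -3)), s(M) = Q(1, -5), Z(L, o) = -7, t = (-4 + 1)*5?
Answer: sqrt(-3695 + 2*I) ≈ 0.0165 + 60.786*I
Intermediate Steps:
t = -15 (t = -3*5 = -15)
s(M) = 3
F(f) = sqrt(-7 + f) (F(f) = sqrt(f - 7) = sqrt(-7 + f))
sqrt(-3695 + F(s(1))) = sqrt(-3695 + sqrt(-7 + 3)) = sqrt(-3695 + sqrt(-4)) = sqrt(-3695 + 2*I)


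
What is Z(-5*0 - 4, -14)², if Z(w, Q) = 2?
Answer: 4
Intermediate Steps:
Z(-5*0 - 4, -14)² = 2² = 4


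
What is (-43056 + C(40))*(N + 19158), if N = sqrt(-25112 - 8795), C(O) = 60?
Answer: -823717368 - 42996*I*sqrt(33907) ≈ -8.2372e+8 - 7.9172e+6*I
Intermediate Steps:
N = I*sqrt(33907) (N = sqrt(-33907) = I*sqrt(33907) ≈ 184.14*I)
(-43056 + C(40))*(N + 19158) = (-43056 + 60)*(I*sqrt(33907) + 19158) = -42996*(19158 + I*sqrt(33907)) = -823717368 - 42996*I*sqrt(33907)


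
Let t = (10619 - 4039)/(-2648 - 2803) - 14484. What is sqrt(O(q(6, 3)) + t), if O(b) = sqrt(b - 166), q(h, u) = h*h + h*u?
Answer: 2*sqrt(-107601191916 + 29713401*I*sqrt(7))/5451 ≈ 0.043966 + 120.35*I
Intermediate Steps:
q(h, u) = h**2 + h*u
O(b) = sqrt(-166 + b)
t = -78958864/5451 (t = 6580/(-5451) - 14484 = 6580*(-1/5451) - 14484 = -6580/5451 - 14484 = -78958864/5451 ≈ -14485.)
sqrt(O(q(6, 3)) + t) = sqrt(sqrt(-166 + 6*(6 + 3)) - 78958864/5451) = sqrt(sqrt(-166 + 6*9) - 78958864/5451) = sqrt(sqrt(-166 + 54) - 78958864/5451) = sqrt(sqrt(-112) - 78958864/5451) = sqrt(4*I*sqrt(7) - 78958864/5451) = sqrt(-78958864/5451 + 4*I*sqrt(7))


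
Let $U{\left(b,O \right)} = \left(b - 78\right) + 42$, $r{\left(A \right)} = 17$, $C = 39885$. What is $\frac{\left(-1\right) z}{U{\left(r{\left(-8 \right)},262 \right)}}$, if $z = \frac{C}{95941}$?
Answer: $\frac{39885}{1822879} \approx 0.02188$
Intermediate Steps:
$U{\left(b,O \right)} = -36 + b$ ($U{\left(b,O \right)} = \left(-78 + b\right) + 42 = -36 + b$)
$z = \frac{39885}{95941} \approx 0.41572$
$\frac{\left(-1\right) z}{U{\left(r{\left(-8 \right)},262 \right)}} = \frac{\left(-1\right) \frac{39885}{95941}}{-36 + 17} = - \frac{39885}{95941 \left(-19\right)} = \left(- \frac{39885}{95941}\right) \left(- \frac{1}{19}\right) = \frac{39885}{1822879}$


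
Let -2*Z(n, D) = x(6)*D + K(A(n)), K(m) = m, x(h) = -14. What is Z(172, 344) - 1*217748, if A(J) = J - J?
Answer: -215340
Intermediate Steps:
A(J) = 0
Z(n, D) = 7*D (Z(n, D) = -(-14*D + 0)/2 = -(-7)*D = 7*D)
Z(172, 344) - 1*217748 = 7*344 - 1*217748 = 2408 - 217748 = -215340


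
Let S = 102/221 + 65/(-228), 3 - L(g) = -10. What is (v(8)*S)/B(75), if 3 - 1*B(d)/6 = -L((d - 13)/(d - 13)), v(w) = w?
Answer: 523/35568 ≈ 0.014704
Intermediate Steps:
L(g) = 13 (L(g) = 3 - 1*(-10) = 3 + 10 = 13)
S = 523/2964 (S = 102*(1/221) + 65*(-1/228) = 6/13 - 65/228 = 523/2964 ≈ 0.17645)
B(d) = 96 (B(d) = 18 - (-6)*13 = 18 - 6*(-13) = 18 + 78 = 96)
(v(8)*S)/B(75) = (8*(523/2964))/96 = (1046/741)*(1/96) = 523/35568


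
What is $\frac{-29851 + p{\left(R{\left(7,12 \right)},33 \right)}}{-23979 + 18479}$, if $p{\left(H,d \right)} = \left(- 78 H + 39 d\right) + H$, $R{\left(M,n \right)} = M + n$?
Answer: $\frac{30027}{5500} \approx 5.4595$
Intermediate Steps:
$p{\left(H,d \right)} = - 77 H + 39 d$
$\frac{-29851 + p{\left(R{\left(7,12 \right)},33 \right)}}{-23979 + 18479} = \frac{-29851 + \left(- 77 \left(7 + 12\right) + 39 \cdot 33\right)}{-23979 + 18479} = \frac{-29851 + \left(\left(-77\right) 19 + 1287\right)}{-5500} = \left(-29851 + \left(-1463 + 1287\right)\right) \left(- \frac{1}{5500}\right) = \left(-29851 - 176\right) \left(- \frac{1}{5500}\right) = \left(-30027\right) \left(- \frac{1}{5500}\right) = \frac{30027}{5500}$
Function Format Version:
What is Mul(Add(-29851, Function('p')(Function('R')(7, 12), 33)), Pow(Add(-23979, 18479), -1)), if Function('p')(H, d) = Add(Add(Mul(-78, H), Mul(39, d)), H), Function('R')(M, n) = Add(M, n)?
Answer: Rational(30027, 5500) ≈ 5.4595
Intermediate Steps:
Function('p')(H, d) = Add(Mul(-77, H), Mul(39, d))
Mul(Add(-29851, Function('p')(Function('R')(7, 12), 33)), Pow(Add(-23979, 18479), -1)) = Mul(Add(-29851, Add(Mul(-77, Add(7, 12)), Mul(39, 33))), Pow(Add(-23979, 18479), -1)) = Mul(Add(-29851, Add(Mul(-77, 19), 1287)), Pow(-5500, -1)) = Mul(Add(-29851, Add(-1463, 1287)), Rational(-1, 5500)) = Mul(Add(-29851, -176), Rational(-1, 5500)) = Mul(-30027, Rational(-1, 5500)) = Rational(30027, 5500)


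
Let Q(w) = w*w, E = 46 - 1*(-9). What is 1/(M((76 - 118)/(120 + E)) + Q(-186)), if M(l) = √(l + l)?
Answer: 72075/2493506701 - 5*I*√3/14961040206 ≈ 2.8905e-5 - 5.7885e-10*I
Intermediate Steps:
E = 55 (E = 46 + 9 = 55)
Q(w) = w²
M(l) = √2*√l (M(l) = √(2*l) = √2*√l)
1/(M((76 - 118)/(120 + E)) + Q(-186)) = 1/(√2*√((76 - 118)/(120 + 55)) + (-186)²) = 1/(√2*√(-42/175) + 34596) = 1/(√2*√(-42*1/175) + 34596) = 1/(√2*√(-6/25) + 34596) = 1/(√2*(I*√6/5) + 34596) = 1/(2*I*√3/5 + 34596) = 1/(34596 + 2*I*√3/5)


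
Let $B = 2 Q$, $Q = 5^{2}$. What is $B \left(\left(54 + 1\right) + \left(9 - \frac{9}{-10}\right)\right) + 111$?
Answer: $3356$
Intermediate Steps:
$Q = 25$
$B = 50$ ($B = 2 \cdot 25 = 50$)
$B \left(\left(54 + 1\right) + \left(9 - \frac{9}{-10}\right)\right) + 111 = 50 \left(\left(54 + 1\right) + \left(9 - \frac{9}{-10}\right)\right) + 111 = 50 \left(55 + \left(9 - 9 \left(- \frac{1}{10}\right)\right)\right) + 111 = 50 \left(55 + \left(9 - - \frac{9}{10}\right)\right) + 111 = 50 \left(55 + \left(9 + \frac{9}{10}\right)\right) + 111 = 50 \left(55 + \frac{99}{10}\right) + 111 = 50 \cdot \frac{649}{10} + 111 = 3245 + 111 = 3356$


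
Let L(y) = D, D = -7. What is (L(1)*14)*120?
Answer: -11760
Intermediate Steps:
L(y) = -7
(L(1)*14)*120 = -7*14*120 = -98*120 = -11760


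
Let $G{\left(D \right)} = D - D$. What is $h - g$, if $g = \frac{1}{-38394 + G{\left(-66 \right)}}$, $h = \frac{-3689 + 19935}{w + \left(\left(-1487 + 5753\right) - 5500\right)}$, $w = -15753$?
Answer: $- \frac{623731937}{652198878} \approx -0.95635$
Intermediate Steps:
$G{\left(D \right)} = 0$
$h = - \frac{16246}{16987}$ ($h = \frac{-3689 + 19935}{-15753 + \left(\left(-1487 + 5753\right) - 5500\right)} = \frac{16246}{-15753 + \left(4266 - 5500\right)} = \frac{16246}{-15753 - 1234} = \frac{16246}{-16987} = 16246 \left(- \frac{1}{16987}\right) = - \frac{16246}{16987} \approx -0.95638$)
$g = - \frac{1}{38394}$ ($g = \frac{1}{-38394 + 0} = \frac{1}{-38394} = - \frac{1}{38394} \approx -2.6046 \cdot 10^{-5}$)
$h - g = - \frac{16246}{16987} - - \frac{1}{38394} = - \frac{16246}{16987} + \frac{1}{38394} = - \frac{623731937}{652198878}$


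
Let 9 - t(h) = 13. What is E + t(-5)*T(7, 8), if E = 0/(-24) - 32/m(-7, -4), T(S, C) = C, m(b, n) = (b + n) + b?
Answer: -272/9 ≈ -30.222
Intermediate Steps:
m(b, n) = n + 2*b
t(h) = -4 (t(h) = 9 - 1*13 = 9 - 13 = -4)
E = 16/9 (E = 0/(-24) - 32/(-4 + 2*(-7)) = 0*(-1/24) - 32/(-4 - 14) = 0 - 32/(-18) = 0 - 32*(-1/18) = 0 + 16/9 = 16/9 ≈ 1.7778)
E + t(-5)*T(7, 8) = 16/9 - 4*8 = 16/9 - 32 = -272/9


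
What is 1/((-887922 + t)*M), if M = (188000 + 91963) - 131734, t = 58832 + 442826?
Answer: -1/57255526456 ≈ -1.7466e-11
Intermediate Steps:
t = 501658
M = 148229 (M = 279963 - 131734 = 148229)
1/((-887922 + t)*M) = 1/((-887922 + 501658)*148229) = (1/148229)/(-386264) = -1/386264*1/148229 = -1/57255526456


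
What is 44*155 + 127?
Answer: 6947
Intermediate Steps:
44*155 + 127 = 6820 + 127 = 6947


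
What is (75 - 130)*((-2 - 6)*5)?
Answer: 2200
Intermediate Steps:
(75 - 130)*((-2 - 6)*5) = -(-440)*5 = -55*(-40) = 2200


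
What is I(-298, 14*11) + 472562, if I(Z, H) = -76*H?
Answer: 460858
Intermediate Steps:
I(-298, 14*11) + 472562 = -1064*11 + 472562 = -76*154 + 472562 = -11704 + 472562 = 460858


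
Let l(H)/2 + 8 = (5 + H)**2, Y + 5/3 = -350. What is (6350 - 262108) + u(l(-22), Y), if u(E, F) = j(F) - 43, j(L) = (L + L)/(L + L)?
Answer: -255800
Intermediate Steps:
Y = -1055/3 (Y = -5/3 - 350 = -1055/3 ≈ -351.67)
l(H) = -16 + 2*(5 + H)**2
j(L) = 1 (j(L) = (2*L)/((2*L)) = (2*L)*(1/(2*L)) = 1)
u(E, F) = -42 (u(E, F) = 1 - 43 = -42)
(6350 - 262108) + u(l(-22), Y) = (6350 - 262108) - 42 = -255758 - 42 = -255800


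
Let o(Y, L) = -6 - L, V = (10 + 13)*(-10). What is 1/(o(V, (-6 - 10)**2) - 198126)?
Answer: -1/198388 ≈ -5.0406e-6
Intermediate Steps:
V = -230 (V = 23*(-10) = -230)
1/(o(V, (-6 - 10)**2) - 198126) = 1/((-6 - (-6 - 10)**2) - 198126) = 1/((-6 - 1*(-16)**2) - 198126) = 1/((-6 - 1*256) - 198126) = 1/((-6 - 256) - 198126) = 1/(-262 - 198126) = 1/(-198388) = -1/198388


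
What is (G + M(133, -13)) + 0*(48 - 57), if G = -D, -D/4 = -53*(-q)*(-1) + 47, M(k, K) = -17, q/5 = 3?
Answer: -3009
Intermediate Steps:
q = 15 (q = 5*3 = 15)
D = 2992 (D = -4*(-53*(-1*15)*(-1) + 47) = -4*(-(-795)*(-1) + 47) = -4*(-53*15 + 47) = -4*(-795 + 47) = -4*(-748) = 2992)
G = -2992 (G = -1*2992 = -2992)
(G + M(133, -13)) + 0*(48 - 57) = (-2992 - 17) + 0*(48 - 57) = -3009 + 0*(-9) = -3009 + 0 = -3009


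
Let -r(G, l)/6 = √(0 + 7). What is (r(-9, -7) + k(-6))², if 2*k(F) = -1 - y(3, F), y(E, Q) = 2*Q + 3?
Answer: 268 - 48*√7 ≈ 141.00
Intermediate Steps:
r(G, l) = -6*√7 (r(G, l) = -6*√(0 + 7) = -6*√7)
y(E, Q) = 3 + 2*Q
k(F) = -2 - F (k(F) = (-1 - (3 + 2*F))/2 = (-1 + (-3 - 2*F))/2 = (-4 - 2*F)/2 = -2 - F)
(r(-9, -7) + k(-6))² = (-6*√7 + (-2 - 1*(-6)))² = (-6*√7 + (-2 + 6))² = (-6*√7 + 4)² = (4 - 6*√7)²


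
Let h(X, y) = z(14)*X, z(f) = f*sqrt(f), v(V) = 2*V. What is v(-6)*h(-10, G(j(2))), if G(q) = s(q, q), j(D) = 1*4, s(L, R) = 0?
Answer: 1680*sqrt(14) ≈ 6286.0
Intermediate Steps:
z(f) = f**(3/2)
j(D) = 4
G(q) = 0
h(X, y) = 14*X*sqrt(14) (h(X, y) = 14**(3/2)*X = (14*sqrt(14))*X = 14*X*sqrt(14))
v(-6)*h(-10, G(j(2))) = (2*(-6))*(14*(-10)*sqrt(14)) = -(-1680)*sqrt(14) = 1680*sqrt(14)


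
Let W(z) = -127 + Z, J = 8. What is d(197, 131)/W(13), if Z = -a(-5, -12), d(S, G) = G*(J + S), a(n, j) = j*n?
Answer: -26855/187 ≈ -143.61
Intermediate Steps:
d(S, G) = G*(8 + S)
Z = -60 (Z = -(-12)*(-5) = -1*60 = -60)
W(z) = -187 (W(z) = -127 - 60 = -187)
d(197, 131)/W(13) = (131*(8 + 197))/(-187) = (131*205)*(-1/187) = 26855*(-1/187) = -26855/187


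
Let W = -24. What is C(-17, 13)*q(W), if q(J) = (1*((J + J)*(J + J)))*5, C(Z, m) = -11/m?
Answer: -126720/13 ≈ -9747.7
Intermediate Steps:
q(J) = 20*J² (q(J) = (1*((2*J)*(2*J)))*5 = (1*(4*J²))*5 = (4*J²)*5 = 20*J²)
C(-17, 13)*q(W) = (-11/13)*(20*(-24)²) = (-11*1/13)*(20*576) = -11/13*11520 = -126720/13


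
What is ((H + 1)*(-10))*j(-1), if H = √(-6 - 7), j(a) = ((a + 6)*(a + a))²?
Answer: -1000 - 1000*I*√13 ≈ -1000.0 - 3605.6*I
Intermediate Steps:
j(a) = 4*a²*(6 + a)² (j(a) = ((6 + a)*(2*a))² = (2*a*(6 + a))² = 4*a²*(6 + a)²)
H = I*√13 (H = √(-13) = I*√13 ≈ 3.6056*I)
((H + 1)*(-10))*j(-1) = ((I*√13 + 1)*(-10))*(4*(-1)²*(6 - 1)²) = ((1 + I*√13)*(-10))*(4*1*5²) = (-10 - 10*I*√13)*(4*1*25) = (-10 - 10*I*√13)*100 = -1000 - 1000*I*√13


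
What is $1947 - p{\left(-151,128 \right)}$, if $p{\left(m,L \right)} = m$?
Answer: $2098$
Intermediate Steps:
$1947 - p{\left(-151,128 \right)} = 1947 - -151 = 1947 + 151 = 2098$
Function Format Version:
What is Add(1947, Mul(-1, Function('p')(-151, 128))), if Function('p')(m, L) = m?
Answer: 2098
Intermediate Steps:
Add(1947, Mul(-1, Function('p')(-151, 128))) = Add(1947, Mul(-1, -151)) = Add(1947, 151) = 2098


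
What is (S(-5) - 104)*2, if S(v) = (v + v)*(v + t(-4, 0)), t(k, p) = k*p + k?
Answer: -28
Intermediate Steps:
t(k, p) = k + k*p
S(v) = 2*v*(-4 + v) (S(v) = (v + v)*(v - 4*(1 + 0)) = (2*v)*(v - 4*1) = (2*v)*(v - 4) = (2*v)*(-4 + v) = 2*v*(-4 + v))
(S(-5) - 104)*2 = (2*(-5)*(-4 - 5) - 104)*2 = (2*(-5)*(-9) - 104)*2 = (90 - 104)*2 = -14*2 = -28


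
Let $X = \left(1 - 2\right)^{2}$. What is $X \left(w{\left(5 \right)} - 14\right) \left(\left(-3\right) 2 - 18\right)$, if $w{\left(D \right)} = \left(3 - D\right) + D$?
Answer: $264$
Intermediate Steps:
$w{\left(D \right)} = 3$
$X = 1$ ($X = \left(-1\right)^{2} = 1$)
$X \left(w{\left(5 \right)} - 14\right) \left(\left(-3\right) 2 - 18\right) = 1 \left(3 - 14\right) \left(\left(-3\right) 2 - 18\right) = 1 \left(- 11 \left(-6 - 18\right)\right) = 1 \left(\left(-11\right) \left(-24\right)\right) = 1 \cdot 264 = 264$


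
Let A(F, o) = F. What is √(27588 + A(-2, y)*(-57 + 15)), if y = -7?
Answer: 2*√6918 ≈ 166.35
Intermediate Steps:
√(27588 + A(-2, y)*(-57 + 15)) = √(27588 - 2*(-57 + 15)) = √(27588 - 2*(-42)) = √(27588 + 84) = √27672 = 2*√6918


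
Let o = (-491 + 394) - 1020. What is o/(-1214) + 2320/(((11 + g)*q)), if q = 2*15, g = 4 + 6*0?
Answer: 331913/54630 ≈ 6.0757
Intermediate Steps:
g = 4 (g = 4 + 0 = 4)
o = -1117 (o = -97 - 1020 = -1117)
q = 30
o/(-1214) + 2320/(((11 + g)*q)) = -1117/(-1214) + 2320/(((11 + 4)*30)) = -1117*(-1/1214) + 2320/((15*30)) = 1117/1214 + 2320/450 = 1117/1214 + 2320*(1/450) = 1117/1214 + 232/45 = 331913/54630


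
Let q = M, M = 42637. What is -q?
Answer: -42637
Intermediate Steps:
q = 42637
-q = -1*42637 = -42637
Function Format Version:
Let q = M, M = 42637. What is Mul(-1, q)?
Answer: -42637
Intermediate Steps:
q = 42637
Mul(-1, q) = Mul(-1, 42637) = -42637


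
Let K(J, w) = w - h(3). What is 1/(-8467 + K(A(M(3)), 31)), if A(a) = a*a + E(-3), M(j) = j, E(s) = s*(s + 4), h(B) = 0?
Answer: -1/8436 ≈ -0.00011854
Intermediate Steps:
E(s) = s*(4 + s)
A(a) = -3 + a² (A(a) = a*a - 3*(4 - 3) = a² - 3*1 = a² - 3 = -3 + a²)
K(J, w) = w (K(J, w) = w - 1*0 = w + 0 = w)
1/(-8467 + K(A(M(3)), 31)) = 1/(-8467 + 31) = 1/(-8436) = -1/8436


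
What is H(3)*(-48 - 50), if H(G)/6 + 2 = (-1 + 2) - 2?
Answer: 1764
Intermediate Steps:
H(G) = -18 (H(G) = -12 + 6*((-1 + 2) - 2) = -12 + 6*(1 - 2) = -12 + 6*(-1) = -12 - 6 = -18)
H(3)*(-48 - 50) = -18*(-48 - 50) = -18*(-98) = 1764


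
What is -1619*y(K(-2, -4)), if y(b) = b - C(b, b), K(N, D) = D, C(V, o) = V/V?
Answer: 8095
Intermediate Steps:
C(V, o) = 1
y(b) = -1 + b (y(b) = b - 1*1 = b - 1 = -1 + b)
-1619*y(K(-2, -4)) = -1619*(-1 - 4) = -1619*(-5) = 8095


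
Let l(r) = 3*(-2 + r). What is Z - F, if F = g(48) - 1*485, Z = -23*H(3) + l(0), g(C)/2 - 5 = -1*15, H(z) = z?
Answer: 430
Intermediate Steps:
l(r) = -6 + 3*r
g(C) = -20 (g(C) = 10 + 2*(-1*15) = 10 + 2*(-15) = 10 - 30 = -20)
Z = -75 (Z = -23*3 + (-6 + 3*0) = -69 + (-6 + 0) = -69 - 6 = -75)
F = -505 (F = -20 - 1*485 = -20 - 485 = -505)
Z - F = -75 - 1*(-505) = -75 + 505 = 430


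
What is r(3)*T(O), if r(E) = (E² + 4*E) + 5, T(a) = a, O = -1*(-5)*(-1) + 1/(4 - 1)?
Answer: -364/3 ≈ -121.33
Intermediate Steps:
O = -14/3 (O = 5*(-1) + 1/3 = -5 + ⅓ = -14/3 ≈ -4.6667)
r(E) = 5 + E² + 4*E
r(3)*T(O) = (5 + 3² + 4*3)*(-14/3) = (5 + 9 + 12)*(-14/3) = 26*(-14/3) = -364/3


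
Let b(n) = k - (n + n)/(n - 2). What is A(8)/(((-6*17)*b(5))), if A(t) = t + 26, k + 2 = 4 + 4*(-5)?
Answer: 1/64 ≈ 0.015625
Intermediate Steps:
k = -18 (k = -2 + (4 + 4*(-5)) = -2 + (4 - 20) = -2 - 16 = -18)
b(n) = -18 - 2*n/(-2 + n) (b(n) = -18 - (n + n)/(n - 2) = -18 - 2*n/(-2 + n))
A(t) = 26 + t
A(8)/(((-6*17)*b(5))) = (26 + 8)/(((-6*17)*(4*(9 - 5*5)/(-2 + 5)))) = 34/((-408*(9 - 25)/3)) = 34/((-408*(-16)/3)) = 34/((-102*(-64/3))) = 34/2176 = 34*(1/2176) = 1/64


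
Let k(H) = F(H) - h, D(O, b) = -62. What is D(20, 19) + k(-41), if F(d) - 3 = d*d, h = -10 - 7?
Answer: 1639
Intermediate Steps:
h = -17
F(d) = 3 + d² (F(d) = 3 + d*d = 3 + d²)
k(H) = 20 + H² (k(H) = (3 + H²) - 1*(-17) = (3 + H²) + 17 = 20 + H²)
D(20, 19) + k(-41) = -62 + (20 + (-41)²) = -62 + (20 + 1681) = -62 + 1701 = 1639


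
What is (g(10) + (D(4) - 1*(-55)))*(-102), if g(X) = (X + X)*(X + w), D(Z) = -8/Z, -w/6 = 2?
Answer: -1326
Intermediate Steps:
w = -12 (w = -6*2 = -12)
g(X) = 2*X*(-12 + X) (g(X) = (X + X)*(X - 12) = (2*X)*(-12 + X) = 2*X*(-12 + X))
(g(10) + (D(4) - 1*(-55)))*(-102) = (2*10*(-12 + 10) + (-8/4 - 1*(-55)))*(-102) = (2*10*(-2) + (-8*1/4 + 55))*(-102) = (-40 + (-2 + 55))*(-102) = (-40 + 53)*(-102) = 13*(-102) = -1326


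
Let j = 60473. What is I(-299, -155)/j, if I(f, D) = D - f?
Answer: 144/60473 ≈ 0.0023812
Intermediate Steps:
I(-299, -155)/j = (-155 - 1*(-299))/60473 = (-155 + 299)*(1/60473) = 144*(1/60473) = 144/60473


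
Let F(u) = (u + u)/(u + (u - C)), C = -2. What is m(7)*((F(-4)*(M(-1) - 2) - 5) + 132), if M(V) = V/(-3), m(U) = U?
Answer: 7861/9 ≈ 873.44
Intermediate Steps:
M(V) = -V/3 (M(V) = V*(-⅓) = -V/3)
F(u) = 2*u/(2 + 2*u) (F(u) = (u + u)/(u + (u - 1*(-2))) = (2*u)/(u + (u + 2)) = (2*u)/(u + (2 + u)) = (2*u)/(2 + 2*u) = 2*u/(2 + 2*u))
m(7)*((F(-4)*(M(-1) - 2) - 5) + 132) = 7*(((-4/(1 - 4))*(-⅓*(-1) - 2) - 5) + 132) = 7*(((-4/(-3))*(⅓ - 2) - 5) + 132) = 7*((-4*(-⅓)*(-5/3) - 5) + 132) = 7*(((4/3)*(-5/3) - 5) + 132) = 7*((-20/9 - 5) + 132) = 7*(-65/9 + 132) = 7*(1123/9) = 7861/9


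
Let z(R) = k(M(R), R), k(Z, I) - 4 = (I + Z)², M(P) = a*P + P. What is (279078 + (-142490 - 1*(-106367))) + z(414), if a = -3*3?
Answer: 8641363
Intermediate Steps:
a = -9
M(P) = -8*P (M(P) = -9*P + P = -8*P)
k(Z, I) = 4 + (I + Z)²
z(R) = 4 + 49*R² (z(R) = 4 + (R - 8*R)² = 4 + (-7*R)² = 4 + 49*R²)
(279078 + (-142490 - 1*(-106367))) + z(414) = (279078 + (-142490 - 1*(-106367))) + (4 + 49*414²) = (279078 + (-142490 + 106367)) + (4 + 49*171396) = (279078 - 36123) + (4 + 8398404) = 242955 + 8398408 = 8641363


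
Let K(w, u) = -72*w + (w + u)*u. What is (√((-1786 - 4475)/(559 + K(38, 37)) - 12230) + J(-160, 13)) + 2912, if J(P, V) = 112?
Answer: 3024 + I*√4377240998/598 ≈ 3024.0 + 110.64*I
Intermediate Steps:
K(w, u) = -72*w + u*(u + w) (K(w, u) = -72*w + (u + w)*u = -72*w + u*(u + w))
(√((-1786 - 4475)/(559 + K(38, 37)) - 12230) + J(-160, 13)) + 2912 = (√((-1786 - 4475)/(559 + (37² - 72*38 + 37*38)) - 12230) + 112) + 2912 = (√(-6261/(559 + (1369 - 2736 + 1406)) - 12230) + 112) + 2912 = (√(-6261/(559 + 39) - 12230) + 112) + 2912 = (√(-6261/598 - 12230) + 112) + 2912 = (√(-7319801/598) + 112) + 2912 = (I*√4377240998/598 + 112) + 2912 = (112 + I*√4377240998/598) + 2912 = 3024 + I*√4377240998/598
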